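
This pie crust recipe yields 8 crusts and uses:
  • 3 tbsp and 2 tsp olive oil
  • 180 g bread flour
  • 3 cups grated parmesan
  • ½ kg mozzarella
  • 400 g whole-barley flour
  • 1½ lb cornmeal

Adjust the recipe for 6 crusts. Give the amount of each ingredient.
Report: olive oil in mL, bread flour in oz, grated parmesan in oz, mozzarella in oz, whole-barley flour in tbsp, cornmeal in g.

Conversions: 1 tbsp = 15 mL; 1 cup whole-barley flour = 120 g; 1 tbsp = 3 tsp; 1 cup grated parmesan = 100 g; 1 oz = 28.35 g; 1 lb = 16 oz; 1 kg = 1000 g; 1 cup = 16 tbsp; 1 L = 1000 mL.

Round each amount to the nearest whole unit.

olive oil: 41 mL; bread flour: 5 oz; grated parmesan: 8 oz; mozzarella: 13 oz; whole-barley flour: 40 tbsp; cornmeal: 510 g

Scaling factor: 6/8 = 3/4 = 0.75.
olive oil: (3 tbsp + 2 tsp = 11/3 tbsp) × 3/4 × 15 mL/tbsp ≈ 41 mL
bread flour: 180 g × 3/4 ÷ 28.35 g/oz ≈ 5 oz
grated parmesan: 3 cup × 3/4 × 100 g/cup ÷ 28.35 g/oz ≈ 8 oz
mozzarella: 0.5 kg × 3/4 × 1000 g/kg ÷ 28.35 g/oz ≈ 13 oz
whole-barley flour: 400 g × 3/4 ÷ 120 g/cup × 16 tbsp/cup = 40 tbsp
cornmeal: 1.5 lb × 3/4 × 16 oz/lb × 28.35 g/oz ≈ 510 g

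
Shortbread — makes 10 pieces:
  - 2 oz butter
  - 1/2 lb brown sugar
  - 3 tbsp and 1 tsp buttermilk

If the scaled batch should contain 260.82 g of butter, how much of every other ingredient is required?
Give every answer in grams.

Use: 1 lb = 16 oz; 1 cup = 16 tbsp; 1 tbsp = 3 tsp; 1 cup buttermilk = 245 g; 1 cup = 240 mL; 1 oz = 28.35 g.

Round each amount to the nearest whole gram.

The original recipe has 56.7 g of butter, so the scaling factor is 260.82 ÷ 56.7 = 23/5 = 4.6.
brown sugar: 0.5 lb × 23/5 × 16 oz/lb × 28.35 g/oz ≈ 1043 g
buttermilk: (3 tbsp + 1 tsp = 10/3 tbsp) × 23/5 ÷ 16 tbsp/cup × 245 g/cup ≈ 235 g

brown sugar: 1043 g; buttermilk: 235 g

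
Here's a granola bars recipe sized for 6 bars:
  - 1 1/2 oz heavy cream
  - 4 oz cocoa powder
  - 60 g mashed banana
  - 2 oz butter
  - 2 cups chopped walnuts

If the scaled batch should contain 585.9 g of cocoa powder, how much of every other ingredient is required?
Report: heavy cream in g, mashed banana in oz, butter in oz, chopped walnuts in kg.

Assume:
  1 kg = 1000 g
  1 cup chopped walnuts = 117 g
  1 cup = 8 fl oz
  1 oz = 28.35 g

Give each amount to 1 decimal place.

heavy cream: 219.7 g; mashed banana: 10.9 oz; butter: 10.3 oz; chopped walnuts: 1.2 kg

The original recipe has 113.4 g of cocoa powder, so the scaling factor is 585.9 ÷ 113.4 = 31/6.
heavy cream: 1.5 oz × 31/6 × 28.35 g/oz ≈ 219.7 g
mashed banana: 60 g × 31/6 ÷ 28.35 g/oz ≈ 10.9 oz
butter: 2 oz × 31/6 ≈ 10.3 oz
chopped walnuts: 2 cup × 31/6 × 117 g/cup ÷ 1000 g/kg ≈ 1.2 kg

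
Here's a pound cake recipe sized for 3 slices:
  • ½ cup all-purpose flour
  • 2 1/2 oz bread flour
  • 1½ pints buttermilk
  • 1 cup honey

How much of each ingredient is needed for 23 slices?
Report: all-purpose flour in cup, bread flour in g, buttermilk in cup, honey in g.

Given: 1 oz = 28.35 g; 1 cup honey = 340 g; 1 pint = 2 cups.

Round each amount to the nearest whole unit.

Scaling factor: 23/3.
all-purpose flour: 0.5 cup × 23/3 ≈ 4 cup
bread flour: 2.5 oz × 23/3 × 28.35 g/oz ≈ 543 g
buttermilk: 1.5 pint × 23/3 × 2 cup/pint = 23 cup
honey: 1 cup × 23/3 × 340 g/cup ≈ 2607 g

all-purpose flour: 4 cup; bread flour: 543 g; buttermilk: 23 cup; honey: 2607 g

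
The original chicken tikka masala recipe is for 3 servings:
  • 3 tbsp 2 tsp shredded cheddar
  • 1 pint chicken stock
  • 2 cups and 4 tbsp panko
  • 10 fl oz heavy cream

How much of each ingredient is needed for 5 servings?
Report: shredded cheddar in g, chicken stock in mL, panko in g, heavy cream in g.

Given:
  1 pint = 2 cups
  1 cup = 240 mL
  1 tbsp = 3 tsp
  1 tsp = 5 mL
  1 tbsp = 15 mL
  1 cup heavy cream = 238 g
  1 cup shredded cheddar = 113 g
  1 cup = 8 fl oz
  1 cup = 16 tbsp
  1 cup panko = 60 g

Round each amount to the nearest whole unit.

shredded cheddar: 43 g; chicken stock: 800 mL; panko: 225 g; heavy cream: 496 g

Scaling factor: 5/3.
shredded cheddar: (3 tbsp + 2 tsp = 11/3 tbsp) × 5/3 ÷ 16 tbsp/cup × 113 g/cup ≈ 43 g
chicken stock: 1 pint × 5/3 × 2 cup/pint × 240 mL/cup = 800 mL
panko: (2 cup + 4 tbsp = 2.25 cup) × 5/3 × 60 g/cup = 225 g
heavy cream: 10 fl oz × 5/3 ÷ 8 fl oz/cup × 238 g/cup ≈ 496 g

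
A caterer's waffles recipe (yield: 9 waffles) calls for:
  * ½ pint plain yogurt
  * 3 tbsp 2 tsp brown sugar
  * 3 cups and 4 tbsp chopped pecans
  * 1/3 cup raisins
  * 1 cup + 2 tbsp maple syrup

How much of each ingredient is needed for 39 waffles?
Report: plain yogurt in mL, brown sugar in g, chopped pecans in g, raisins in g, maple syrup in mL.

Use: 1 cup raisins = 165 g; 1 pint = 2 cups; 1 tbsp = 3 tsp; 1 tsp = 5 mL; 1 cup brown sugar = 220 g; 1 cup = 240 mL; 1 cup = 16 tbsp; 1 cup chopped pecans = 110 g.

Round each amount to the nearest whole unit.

Scaling factor: 39/9 = 13/3.
plain yogurt: 0.5 pint × 13/3 × 2 cup/pint × 240 mL/cup = 1040 mL
brown sugar: (3 tbsp + 2 tsp = 11/3 tbsp) × 13/3 ÷ 16 tbsp/cup × 220 g/cup ≈ 218 g
chopped pecans: (3 cup + 4 tbsp = 3.25 cup) × 13/3 × 110 g/cup ≈ 1549 g
raisins: 1/3 cup × 13/3 × 165 g/cup ≈ 238 g
maple syrup: (1 cup + 2 tbsp = 1.125 cup) × 13/3 × 240 mL/cup = 1170 mL

plain yogurt: 1040 mL; brown sugar: 218 g; chopped pecans: 1549 g; raisins: 238 g; maple syrup: 1170 mL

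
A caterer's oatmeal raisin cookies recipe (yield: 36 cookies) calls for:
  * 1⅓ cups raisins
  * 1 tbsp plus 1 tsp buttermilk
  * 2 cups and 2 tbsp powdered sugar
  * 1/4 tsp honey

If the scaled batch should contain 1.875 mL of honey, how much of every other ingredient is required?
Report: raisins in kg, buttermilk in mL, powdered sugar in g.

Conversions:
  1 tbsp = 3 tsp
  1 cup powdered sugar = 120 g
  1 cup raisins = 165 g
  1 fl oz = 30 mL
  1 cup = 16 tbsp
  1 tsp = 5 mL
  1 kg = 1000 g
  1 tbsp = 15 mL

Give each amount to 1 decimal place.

The original recipe has 1.25 mL of honey, so the scaling factor is 1.875 ÷ 1.25 = 3/2 = 1.5.
raisins: 4/3 cup × 3/2 × 165 g/cup ÷ 1000 g/kg ≈ 0.3 kg
buttermilk: (1 tbsp + 1 tsp = 4/3 tbsp) × 3/2 × 15 mL/tbsp = 30.0 mL
powdered sugar: (2 cup + 2 tbsp = 2.125 cup) × 3/2 × 120 g/cup = 382.5 g

raisins: 0.3 kg; buttermilk: 30.0 mL; powdered sugar: 382.5 g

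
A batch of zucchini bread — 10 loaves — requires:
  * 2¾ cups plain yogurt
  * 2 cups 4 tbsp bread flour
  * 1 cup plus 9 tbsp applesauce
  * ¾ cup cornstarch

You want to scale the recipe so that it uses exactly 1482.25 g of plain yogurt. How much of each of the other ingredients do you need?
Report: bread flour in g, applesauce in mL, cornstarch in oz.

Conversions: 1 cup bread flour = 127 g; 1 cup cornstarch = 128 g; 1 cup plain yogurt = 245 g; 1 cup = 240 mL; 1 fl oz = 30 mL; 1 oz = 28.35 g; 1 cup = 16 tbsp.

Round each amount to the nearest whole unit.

The original recipe has 673.75 g of plain yogurt, so the scaling factor is 1482.25 ÷ 673.75 = 11/5 = 2.2.
bread flour: (2 cup + 4 tbsp = 2.25 cup) × 11/5 × 127 g/cup ≈ 629 g
applesauce: (1 cup + 9 tbsp = 1.5625 cup) × 11/5 × 240 mL/cup = 825 mL
cornstarch: 0.75 cup × 11/5 × 128 g/cup ÷ 28.35 g/oz ≈ 7 oz

bread flour: 629 g; applesauce: 825 mL; cornstarch: 7 oz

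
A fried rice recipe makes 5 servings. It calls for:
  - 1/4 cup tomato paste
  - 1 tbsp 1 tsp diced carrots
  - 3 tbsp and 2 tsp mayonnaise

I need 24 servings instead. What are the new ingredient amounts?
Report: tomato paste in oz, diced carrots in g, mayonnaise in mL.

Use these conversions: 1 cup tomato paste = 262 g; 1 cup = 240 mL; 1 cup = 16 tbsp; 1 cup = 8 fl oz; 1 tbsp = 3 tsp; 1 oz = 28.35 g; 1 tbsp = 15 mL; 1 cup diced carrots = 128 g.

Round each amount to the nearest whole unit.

Scaling factor: 24/5 = 4.8.
tomato paste: 0.25 cup × 24/5 × 262 g/cup ÷ 28.35 g/oz ≈ 11 oz
diced carrots: (1 tbsp + 1 tsp = 4/3 tbsp) × 24/5 ÷ 16 tbsp/cup × 128 g/cup ≈ 51 g
mayonnaise: (3 tbsp + 2 tsp = 11/3 tbsp) × 24/5 × 15 mL/tbsp = 264 mL

tomato paste: 11 oz; diced carrots: 51 g; mayonnaise: 264 mL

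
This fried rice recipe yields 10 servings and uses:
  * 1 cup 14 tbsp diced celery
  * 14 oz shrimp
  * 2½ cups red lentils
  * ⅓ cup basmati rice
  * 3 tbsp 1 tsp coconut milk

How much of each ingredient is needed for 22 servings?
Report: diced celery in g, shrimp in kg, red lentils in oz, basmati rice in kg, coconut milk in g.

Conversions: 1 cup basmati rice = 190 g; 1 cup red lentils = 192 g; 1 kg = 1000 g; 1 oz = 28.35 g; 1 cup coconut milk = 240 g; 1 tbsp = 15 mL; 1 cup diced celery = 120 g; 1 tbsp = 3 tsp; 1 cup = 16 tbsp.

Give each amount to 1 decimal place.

Scaling factor: 22/10 = 11/5 = 2.2.
diced celery: (1 cup + 14 tbsp = 1.875 cup) × 11/5 × 120 g/cup = 495.0 g
shrimp: 14 oz × 11/5 × 28.35 g/oz ÷ 1000 g/kg ≈ 0.9 kg
red lentils: 2.5 cup × 11/5 × 192 g/cup ÷ 28.35 g/oz ≈ 37.2 oz
basmati rice: 1/3 cup × 11/5 × 190 g/cup ÷ 1000 g/kg ≈ 0.1 kg
coconut milk: (3 tbsp + 1 tsp = 10/3 tbsp) × 11/5 ÷ 16 tbsp/cup × 240 g/cup = 110.0 g

diced celery: 495.0 g; shrimp: 0.9 kg; red lentils: 37.2 oz; basmati rice: 0.1 kg; coconut milk: 110.0 g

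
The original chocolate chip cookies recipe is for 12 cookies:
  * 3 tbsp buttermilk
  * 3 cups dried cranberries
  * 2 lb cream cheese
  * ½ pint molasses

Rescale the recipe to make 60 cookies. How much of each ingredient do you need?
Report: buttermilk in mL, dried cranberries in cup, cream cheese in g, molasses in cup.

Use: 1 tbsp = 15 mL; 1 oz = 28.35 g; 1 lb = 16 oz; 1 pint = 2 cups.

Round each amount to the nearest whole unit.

Scaling factor: 60/12 = 5.
buttermilk: 3 tbsp × 5 × 15 mL/tbsp = 225 mL
dried cranberries: 3 cup × 5 = 15 cup
cream cheese: 2 lb × 5 × 16 oz/lb × 28.35 g/oz = 4536 g
molasses: 0.5 pint × 5 × 2 cup/pint = 5 cup

buttermilk: 225 mL; dried cranberries: 15 cup; cream cheese: 4536 g; molasses: 5 cup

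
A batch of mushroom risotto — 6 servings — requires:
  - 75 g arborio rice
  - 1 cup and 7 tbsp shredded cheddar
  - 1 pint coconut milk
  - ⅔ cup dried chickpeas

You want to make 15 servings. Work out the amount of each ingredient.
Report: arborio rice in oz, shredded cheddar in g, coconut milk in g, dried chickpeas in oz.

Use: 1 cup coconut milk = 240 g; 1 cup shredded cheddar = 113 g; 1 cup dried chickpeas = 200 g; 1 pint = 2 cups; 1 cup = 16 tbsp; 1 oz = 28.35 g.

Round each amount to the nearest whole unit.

Scaling factor: 15/6 = 5/2 = 2.5.
arborio rice: 75 g × 5/2 ÷ 28.35 g/oz ≈ 7 oz
shredded cheddar: (1 cup + 7 tbsp = 1.4375 cup) × 5/2 × 113 g/cup ≈ 406 g
coconut milk: 1 pint × 5/2 × 2 cup/pint × 240 g/cup = 1200 g
dried chickpeas: 2/3 cup × 5/2 × 200 g/cup ÷ 28.35 g/oz ≈ 12 oz

arborio rice: 7 oz; shredded cheddar: 406 g; coconut milk: 1200 g; dried chickpeas: 12 oz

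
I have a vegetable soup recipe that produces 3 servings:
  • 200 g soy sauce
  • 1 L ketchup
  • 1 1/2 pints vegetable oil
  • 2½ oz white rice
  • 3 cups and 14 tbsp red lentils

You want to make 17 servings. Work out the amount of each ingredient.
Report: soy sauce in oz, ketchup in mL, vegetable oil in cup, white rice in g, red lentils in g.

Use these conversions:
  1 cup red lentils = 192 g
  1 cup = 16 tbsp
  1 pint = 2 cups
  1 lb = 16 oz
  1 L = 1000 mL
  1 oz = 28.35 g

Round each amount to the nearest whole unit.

soy sauce: 40 oz; ketchup: 5667 mL; vegetable oil: 17 cup; white rice: 402 g; red lentils: 4216 g

Scaling factor: 17/3.
soy sauce: 200 g × 17/3 ÷ 28.35 g/oz ≈ 40 oz
ketchup: 1 L × 17/3 × 1000 mL/L ≈ 5667 mL
vegetable oil: 1.5 pint × 17/3 × 2 cup/pint = 17 cup
white rice: 2.5 oz × 17/3 × 28.35 g/oz ≈ 402 g
red lentils: (3 cup + 14 tbsp = 3.875 cup) × 17/3 × 192 g/cup = 4216 g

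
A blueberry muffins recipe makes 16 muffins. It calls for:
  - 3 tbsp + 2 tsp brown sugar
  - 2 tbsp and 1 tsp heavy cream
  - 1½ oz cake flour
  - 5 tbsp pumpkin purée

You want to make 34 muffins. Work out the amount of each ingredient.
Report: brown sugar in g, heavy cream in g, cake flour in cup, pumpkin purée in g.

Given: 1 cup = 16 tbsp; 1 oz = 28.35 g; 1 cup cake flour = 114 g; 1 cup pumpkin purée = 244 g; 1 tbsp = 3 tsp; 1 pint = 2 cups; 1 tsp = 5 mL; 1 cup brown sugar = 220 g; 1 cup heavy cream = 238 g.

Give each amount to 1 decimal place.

Scaling factor: 34/16 = 17/8 = 2.125.
brown sugar: (3 tbsp + 2 tsp = 11/3 tbsp) × 17/8 ÷ 16 tbsp/cup × 220 g/cup ≈ 107.1 g
heavy cream: (2 tbsp + 1 tsp = 7/3 tbsp) × 17/8 ÷ 16 tbsp/cup × 238 g/cup ≈ 73.8 g
cake flour: 1.5 oz × 17/8 × 28.35 g/oz ÷ 114 g/cup ≈ 0.8 cup
pumpkin purée: 5 tbsp × 17/8 ÷ 16 tbsp/cup × 244 g/cup ≈ 162.0 g

brown sugar: 107.1 g; heavy cream: 73.8 g; cake flour: 0.8 cup; pumpkin purée: 162.0 g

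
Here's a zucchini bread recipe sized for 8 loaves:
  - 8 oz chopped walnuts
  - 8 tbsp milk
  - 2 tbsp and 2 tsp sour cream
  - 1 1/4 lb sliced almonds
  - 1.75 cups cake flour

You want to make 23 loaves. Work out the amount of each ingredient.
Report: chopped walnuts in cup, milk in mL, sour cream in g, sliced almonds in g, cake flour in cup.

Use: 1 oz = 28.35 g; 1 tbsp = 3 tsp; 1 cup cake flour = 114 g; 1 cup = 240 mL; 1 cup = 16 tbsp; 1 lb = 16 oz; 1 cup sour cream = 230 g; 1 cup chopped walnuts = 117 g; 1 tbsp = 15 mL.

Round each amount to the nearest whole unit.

Scaling factor: 23/8 = 2.875.
chopped walnuts: 8 oz × 23/8 × 28.35 g/oz ÷ 117 g/cup ≈ 6 cup
milk: 8 tbsp × 23/8 × 15 mL/tbsp = 345 mL
sour cream: (2 tbsp + 2 tsp = 8/3 tbsp) × 23/8 ÷ 16 tbsp/cup × 230 g/cup ≈ 110 g
sliced almonds: 1.25 lb × 23/8 × 16 oz/lb × 28.35 g/oz ≈ 1630 g
cake flour: 1.75 cup × 23/8 ≈ 5 cup

chopped walnuts: 6 cup; milk: 345 mL; sour cream: 110 g; sliced almonds: 1630 g; cake flour: 5 cup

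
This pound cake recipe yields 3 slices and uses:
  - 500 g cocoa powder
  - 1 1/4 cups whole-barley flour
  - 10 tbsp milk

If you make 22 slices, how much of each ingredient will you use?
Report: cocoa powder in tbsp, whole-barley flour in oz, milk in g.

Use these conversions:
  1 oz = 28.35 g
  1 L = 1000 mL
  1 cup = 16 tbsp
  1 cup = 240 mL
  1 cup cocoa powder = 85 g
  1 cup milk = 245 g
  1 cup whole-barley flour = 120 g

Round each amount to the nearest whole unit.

cocoa powder: 690 tbsp; whole-barley flour: 39 oz; milk: 1123 g

Scaling factor: 22/3.
cocoa powder: 500 g × 22/3 ÷ 85 g/cup × 16 tbsp/cup ≈ 690 tbsp
whole-barley flour: 1.25 cup × 22/3 × 120 g/cup ÷ 28.35 g/oz ≈ 39 oz
milk: 10 tbsp × 22/3 ÷ 16 tbsp/cup × 245 g/cup ≈ 1123 g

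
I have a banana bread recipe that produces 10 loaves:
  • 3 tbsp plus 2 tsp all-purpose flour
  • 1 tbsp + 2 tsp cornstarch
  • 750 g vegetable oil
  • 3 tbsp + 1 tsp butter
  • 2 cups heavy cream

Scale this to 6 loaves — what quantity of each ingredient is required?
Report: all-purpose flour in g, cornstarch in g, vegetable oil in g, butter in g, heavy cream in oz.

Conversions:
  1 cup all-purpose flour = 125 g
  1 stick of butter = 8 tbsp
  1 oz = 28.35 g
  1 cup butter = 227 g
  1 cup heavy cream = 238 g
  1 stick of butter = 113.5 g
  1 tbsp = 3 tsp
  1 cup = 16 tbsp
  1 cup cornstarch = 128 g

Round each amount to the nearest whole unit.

all-purpose flour: 17 g; cornstarch: 8 g; vegetable oil: 450 g; butter: 28 g; heavy cream: 10 oz

Scaling factor: 6/10 = 3/5 = 0.6.
all-purpose flour: (3 tbsp + 2 tsp = 11/3 tbsp) × 3/5 ÷ 16 tbsp/cup × 125 g/cup ≈ 17 g
cornstarch: (1 tbsp + 2 tsp = 5/3 tbsp) × 3/5 ÷ 16 tbsp/cup × 128 g/cup = 8 g
vegetable oil: 750 g × 3/5 = 450 g
butter: (3 tbsp + 1 tsp = 10/3 tbsp) × 3/5 ÷ 8 tbsp/stick × 113.5 g/stick ≈ 28 g
heavy cream: 2 cup × 3/5 × 238 g/cup ÷ 28.35 g/oz ≈ 10 oz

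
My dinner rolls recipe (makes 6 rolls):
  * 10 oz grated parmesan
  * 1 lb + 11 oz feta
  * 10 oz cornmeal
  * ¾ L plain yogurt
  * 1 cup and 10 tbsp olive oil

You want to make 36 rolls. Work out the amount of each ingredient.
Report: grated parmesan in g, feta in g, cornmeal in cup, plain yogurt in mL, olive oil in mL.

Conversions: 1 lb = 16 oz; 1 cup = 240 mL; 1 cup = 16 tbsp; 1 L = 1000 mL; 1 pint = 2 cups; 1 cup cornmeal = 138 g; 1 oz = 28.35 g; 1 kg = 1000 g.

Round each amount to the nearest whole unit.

grated parmesan: 1701 g; feta: 4593 g; cornmeal: 12 cup; plain yogurt: 4500 mL; olive oil: 2340 mL

Scaling factor: 36/6 = 6.
grated parmesan: 10 oz × 6 × 28.35 g/oz = 1701 g
feta: (1 lb + 11 oz = 1.6875 lb) × 6 × 16 oz/lb × 28.35 g/oz ≈ 4593 g
cornmeal: 10 oz × 6 × 28.35 g/oz ÷ 138 g/cup ≈ 12 cup
plain yogurt: 0.75 L × 6 × 1000 mL/L = 4500 mL
olive oil: (1 cup + 10 tbsp = 1.625 cup) × 6 × 240 mL/cup = 2340 mL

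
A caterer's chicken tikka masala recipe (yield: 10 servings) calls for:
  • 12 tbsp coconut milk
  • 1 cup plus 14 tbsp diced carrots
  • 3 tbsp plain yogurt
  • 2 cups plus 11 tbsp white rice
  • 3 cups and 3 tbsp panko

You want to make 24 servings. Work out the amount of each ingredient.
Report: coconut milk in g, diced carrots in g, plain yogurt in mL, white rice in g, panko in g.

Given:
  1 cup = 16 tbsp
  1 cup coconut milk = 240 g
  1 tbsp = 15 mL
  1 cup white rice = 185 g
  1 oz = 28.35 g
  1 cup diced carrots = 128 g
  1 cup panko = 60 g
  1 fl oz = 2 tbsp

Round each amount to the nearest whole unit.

Scaling factor: 24/10 = 12/5 = 2.4.
coconut milk: 12 tbsp × 12/5 ÷ 16 tbsp/cup × 240 g/cup = 432 g
diced carrots: (1 cup + 14 tbsp = 1.875 cup) × 12/5 × 128 g/cup = 576 g
plain yogurt: 3 tbsp × 12/5 × 15 mL/tbsp = 108 mL
white rice: (2 cup + 11 tbsp = 2.6875 cup) × 12/5 × 185 g/cup ≈ 1193 g
panko: (3 cup + 3 tbsp = 3.1875 cup) × 12/5 × 60 g/cup = 459 g

coconut milk: 432 g; diced carrots: 576 g; plain yogurt: 108 mL; white rice: 1193 g; panko: 459 g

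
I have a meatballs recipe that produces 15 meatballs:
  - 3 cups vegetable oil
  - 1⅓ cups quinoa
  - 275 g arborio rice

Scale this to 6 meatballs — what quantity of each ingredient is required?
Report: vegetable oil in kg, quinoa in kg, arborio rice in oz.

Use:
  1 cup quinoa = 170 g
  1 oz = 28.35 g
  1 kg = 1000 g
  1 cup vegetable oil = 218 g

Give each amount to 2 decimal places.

vegetable oil: 0.26 kg; quinoa: 0.09 kg; arborio rice: 3.88 oz

Scaling factor: 6/15 = 2/5 = 0.4.
vegetable oil: 3 cup × 2/5 × 218 g/cup ÷ 1000 g/kg ≈ 0.26 kg
quinoa: 4/3 cup × 2/5 × 170 g/cup ÷ 1000 g/kg ≈ 0.09 kg
arborio rice: 275 g × 2/5 ÷ 28.35 g/oz ≈ 3.88 oz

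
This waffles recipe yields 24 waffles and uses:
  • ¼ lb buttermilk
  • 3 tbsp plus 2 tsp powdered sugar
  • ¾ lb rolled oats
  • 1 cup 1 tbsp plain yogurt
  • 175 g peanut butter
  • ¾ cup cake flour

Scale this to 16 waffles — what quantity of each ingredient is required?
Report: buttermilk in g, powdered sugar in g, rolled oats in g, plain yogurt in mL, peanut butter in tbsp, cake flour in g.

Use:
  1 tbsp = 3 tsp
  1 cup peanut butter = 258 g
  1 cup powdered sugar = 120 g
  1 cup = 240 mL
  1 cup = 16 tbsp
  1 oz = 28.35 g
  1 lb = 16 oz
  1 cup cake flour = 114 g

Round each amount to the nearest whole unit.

Scaling factor: 16/24 = 2/3.
buttermilk: 0.25 lb × 2/3 × 16 oz/lb × 28.35 g/oz ≈ 76 g
powdered sugar: (3 tbsp + 2 tsp = 11/3 tbsp) × 2/3 ÷ 16 tbsp/cup × 120 g/cup ≈ 18 g
rolled oats: 0.75 lb × 2/3 × 16 oz/lb × 28.35 g/oz ≈ 227 g
plain yogurt: (1 cup + 1 tbsp = 1.0625 cup) × 2/3 × 240 mL/cup = 170 mL
peanut butter: 175 g × 2/3 ÷ 258 g/cup × 16 tbsp/cup ≈ 7 tbsp
cake flour: 0.75 cup × 2/3 × 114 g/cup = 57 g

buttermilk: 76 g; powdered sugar: 18 g; rolled oats: 227 g; plain yogurt: 170 mL; peanut butter: 7 tbsp; cake flour: 57 g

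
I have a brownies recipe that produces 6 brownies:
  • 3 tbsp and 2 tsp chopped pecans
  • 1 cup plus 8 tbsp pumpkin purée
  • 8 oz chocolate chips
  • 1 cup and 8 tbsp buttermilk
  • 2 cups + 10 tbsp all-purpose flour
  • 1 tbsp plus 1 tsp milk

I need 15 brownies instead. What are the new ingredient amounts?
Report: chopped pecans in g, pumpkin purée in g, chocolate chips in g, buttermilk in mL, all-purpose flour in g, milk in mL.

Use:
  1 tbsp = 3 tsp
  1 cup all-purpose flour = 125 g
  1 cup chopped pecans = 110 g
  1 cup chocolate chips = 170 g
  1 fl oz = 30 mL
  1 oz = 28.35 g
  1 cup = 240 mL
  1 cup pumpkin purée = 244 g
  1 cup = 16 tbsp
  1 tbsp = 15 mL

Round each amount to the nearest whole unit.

Scaling factor: 15/6 = 5/2 = 2.5.
chopped pecans: (3 tbsp + 2 tsp = 11/3 tbsp) × 5/2 ÷ 16 tbsp/cup × 110 g/cup ≈ 63 g
pumpkin purée: (1 cup + 8 tbsp = 1.5 cup) × 5/2 × 244 g/cup = 915 g
chocolate chips: 8 oz × 5/2 × 28.35 g/oz = 567 g
buttermilk: (1 cup + 8 tbsp = 1.5 cup) × 5/2 × 240 mL/cup = 900 mL
all-purpose flour: (2 cup + 10 tbsp = 2.625 cup) × 5/2 × 125 g/cup ≈ 820 g
milk: (1 tbsp + 1 tsp = 4/3 tbsp) × 5/2 × 15 mL/tbsp = 50 mL

chopped pecans: 63 g; pumpkin purée: 915 g; chocolate chips: 567 g; buttermilk: 900 mL; all-purpose flour: 820 g; milk: 50 mL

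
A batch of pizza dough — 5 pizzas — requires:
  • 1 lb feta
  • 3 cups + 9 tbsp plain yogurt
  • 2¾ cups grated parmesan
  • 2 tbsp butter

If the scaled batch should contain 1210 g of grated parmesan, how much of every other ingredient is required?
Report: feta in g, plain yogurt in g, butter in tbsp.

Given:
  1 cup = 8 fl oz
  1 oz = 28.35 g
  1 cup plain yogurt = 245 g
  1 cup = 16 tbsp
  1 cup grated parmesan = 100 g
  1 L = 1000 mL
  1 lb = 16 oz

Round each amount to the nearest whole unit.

feta: 1996 g; plain yogurt: 3840 g; butter: 9 tbsp

The original recipe has 275 g of grated parmesan, so the scaling factor is 1210 ÷ 275 = 22/5 = 4.4.
feta: 1 lb × 22/5 × 16 oz/lb × 28.35 g/oz ≈ 1996 g
plain yogurt: (3 cup + 9 tbsp = 3.5625 cup) × 22/5 × 245 g/cup ≈ 3840 g
butter: 2 tbsp × 22/5 ≈ 9 tbsp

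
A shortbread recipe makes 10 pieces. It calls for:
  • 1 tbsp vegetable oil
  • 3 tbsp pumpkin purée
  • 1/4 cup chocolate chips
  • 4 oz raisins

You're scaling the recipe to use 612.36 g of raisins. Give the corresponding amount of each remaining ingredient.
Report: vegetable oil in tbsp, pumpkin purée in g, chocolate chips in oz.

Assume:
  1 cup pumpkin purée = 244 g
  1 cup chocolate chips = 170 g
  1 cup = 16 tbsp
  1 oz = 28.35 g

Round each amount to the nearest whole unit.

The original recipe has 113.4 g of raisins, so the scaling factor is 612.36 ÷ 113.4 = 27/5 = 5.4.
vegetable oil: 1 tbsp × 27/5 ≈ 5 tbsp
pumpkin purée: 3 tbsp × 27/5 ÷ 16 tbsp/cup × 244 g/cup ≈ 247 g
chocolate chips: 0.25 cup × 27/5 × 170 g/cup ÷ 28.35 g/oz ≈ 8 oz

vegetable oil: 5 tbsp; pumpkin purée: 247 g; chocolate chips: 8 oz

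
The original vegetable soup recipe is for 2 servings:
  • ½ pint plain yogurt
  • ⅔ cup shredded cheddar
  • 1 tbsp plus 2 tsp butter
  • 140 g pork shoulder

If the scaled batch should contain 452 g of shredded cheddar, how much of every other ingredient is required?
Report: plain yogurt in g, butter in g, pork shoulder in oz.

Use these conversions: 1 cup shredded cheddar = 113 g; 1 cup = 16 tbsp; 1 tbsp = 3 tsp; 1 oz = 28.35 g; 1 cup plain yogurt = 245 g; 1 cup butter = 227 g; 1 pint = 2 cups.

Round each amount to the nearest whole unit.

The original recipe has 226/3 g of shredded cheddar, so the scaling factor is 452 ÷ 226/3 = 6.
plain yogurt: 0.5 pint × 6 × 2 cup/pint × 245 g/cup = 1470 g
butter: (1 tbsp + 2 tsp = 5/3 tbsp) × 6 ÷ 16 tbsp/cup × 227 g/cup ≈ 142 g
pork shoulder: 140 g × 6 ÷ 28.35 g/oz ≈ 30 oz

plain yogurt: 1470 g; butter: 142 g; pork shoulder: 30 oz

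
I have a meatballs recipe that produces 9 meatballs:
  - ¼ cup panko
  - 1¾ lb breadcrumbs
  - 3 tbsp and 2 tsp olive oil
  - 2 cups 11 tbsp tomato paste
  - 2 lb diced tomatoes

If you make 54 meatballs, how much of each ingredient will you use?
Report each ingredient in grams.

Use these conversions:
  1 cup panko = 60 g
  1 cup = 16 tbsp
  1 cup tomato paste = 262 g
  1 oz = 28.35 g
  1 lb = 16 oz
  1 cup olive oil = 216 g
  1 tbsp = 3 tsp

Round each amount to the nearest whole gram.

panko: 90 g; breadcrumbs: 4763 g; olive oil: 297 g; tomato paste: 4225 g; diced tomatoes: 5443 g

Scaling factor: 54/9 = 6.
panko: 0.25 cup × 6 × 60 g/cup = 90 g
breadcrumbs: 1.75 lb × 6 × 16 oz/lb × 28.35 g/oz ≈ 4763 g
olive oil: (3 tbsp + 2 tsp = 11/3 tbsp) × 6 ÷ 16 tbsp/cup × 216 g/cup = 297 g
tomato paste: (2 cup + 11 tbsp = 2.6875 cup) × 6 × 262 g/cup ≈ 4225 g
diced tomatoes: 2 lb × 6 × 16 oz/lb × 28.35 g/oz ≈ 5443 g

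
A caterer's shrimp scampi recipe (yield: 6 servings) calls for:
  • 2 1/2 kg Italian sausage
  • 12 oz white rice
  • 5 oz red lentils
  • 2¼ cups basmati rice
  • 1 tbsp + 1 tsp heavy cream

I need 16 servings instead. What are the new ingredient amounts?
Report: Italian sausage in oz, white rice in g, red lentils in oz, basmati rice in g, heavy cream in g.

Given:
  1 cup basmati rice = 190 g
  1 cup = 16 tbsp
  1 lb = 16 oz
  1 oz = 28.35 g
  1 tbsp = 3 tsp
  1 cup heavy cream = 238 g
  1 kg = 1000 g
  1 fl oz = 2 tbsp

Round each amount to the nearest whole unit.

Scaling factor: 16/6 = 8/3.
Italian sausage: 2.5 kg × 8/3 × 1000 g/kg ÷ 28.35 g/oz ≈ 235 oz
white rice: 12 oz × 8/3 × 28.35 g/oz ≈ 907 g
red lentils: 5 oz × 8/3 ≈ 13 oz
basmati rice: 2.25 cup × 8/3 × 190 g/cup = 1140 g
heavy cream: (1 tbsp + 1 tsp = 4/3 tbsp) × 8/3 ÷ 16 tbsp/cup × 238 g/cup ≈ 53 g

Italian sausage: 235 oz; white rice: 907 g; red lentils: 13 oz; basmati rice: 1140 g; heavy cream: 53 g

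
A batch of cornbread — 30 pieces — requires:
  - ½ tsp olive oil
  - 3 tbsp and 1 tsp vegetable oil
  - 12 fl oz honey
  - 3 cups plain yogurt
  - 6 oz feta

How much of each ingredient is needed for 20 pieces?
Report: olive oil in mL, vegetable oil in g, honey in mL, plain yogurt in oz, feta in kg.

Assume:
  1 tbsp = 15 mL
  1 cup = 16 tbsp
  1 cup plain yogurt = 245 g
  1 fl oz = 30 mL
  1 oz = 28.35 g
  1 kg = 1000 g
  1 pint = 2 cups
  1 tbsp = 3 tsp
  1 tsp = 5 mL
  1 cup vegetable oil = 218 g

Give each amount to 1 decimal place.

Scaling factor: 20/30 = 2/3.
olive oil: 0.5 tsp × 2/3 × 5 mL/tsp ≈ 1.7 mL
vegetable oil: (3 tbsp + 1 tsp = 10/3 tbsp) × 2/3 ÷ 16 tbsp/cup × 218 g/cup ≈ 30.3 g
honey: 12 fl oz × 2/3 × 30 mL/fl oz = 240.0 mL
plain yogurt: 3 cup × 2/3 × 245 g/cup ÷ 28.35 g/oz ≈ 17.3 oz
feta: 6 oz × 2/3 × 28.35 g/oz ÷ 1000 g/kg ≈ 0.1 kg

olive oil: 1.7 mL; vegetable oil: 30.3 g; honey: 240.0 mL; plain yogurt: 17.3 oz; feta: 0.1 kg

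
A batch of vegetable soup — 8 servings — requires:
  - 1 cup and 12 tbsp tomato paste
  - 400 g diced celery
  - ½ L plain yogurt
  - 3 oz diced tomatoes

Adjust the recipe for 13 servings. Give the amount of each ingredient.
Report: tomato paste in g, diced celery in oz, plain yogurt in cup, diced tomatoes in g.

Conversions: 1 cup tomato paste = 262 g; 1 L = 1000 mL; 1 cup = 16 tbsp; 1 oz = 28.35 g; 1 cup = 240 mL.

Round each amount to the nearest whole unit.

tomato paste: 745 g; diced celery: 23 oz; plain yogurt: 3 cup; diced tomatoes: 138 g

Scaling factor: 13/8 = 1.625.
tomato paste: (1 cup + 12 tbsp = 1.75 cup) × 13/8 × 262 g/cup ≈ 745 g
diced celery: 400 g × 13/8 ÷ 28.35 g/oz ≈ 23 oz
plain yogurt: 0.5 L × 13/8 × 1000 mL/L ÷ 240 mL/cup ≈ 3 cup
diced tomatoes: 3 oz × 13/8 × 28.35 g/oz ≈ 138 g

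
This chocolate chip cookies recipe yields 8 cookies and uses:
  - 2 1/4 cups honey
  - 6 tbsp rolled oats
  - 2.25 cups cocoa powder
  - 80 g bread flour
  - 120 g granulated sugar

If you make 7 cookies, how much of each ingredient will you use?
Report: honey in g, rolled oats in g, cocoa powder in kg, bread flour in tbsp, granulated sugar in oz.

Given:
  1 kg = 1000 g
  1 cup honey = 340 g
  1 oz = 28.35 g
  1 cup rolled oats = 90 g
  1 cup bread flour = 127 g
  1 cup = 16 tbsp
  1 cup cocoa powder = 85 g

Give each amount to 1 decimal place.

Scaling factor: 7/8 = 0.875.
honey: 2.25 cup × 7/8 × 340 g/cup ≈ 669.4 g
rolled oats: 6 tbsp × 7/8 ÷ 16 tbsp/cup × 90 g/cup ≈ 29.5 g
cocoa powder: 2.25 cup × 7/8 × 85 g/cup ÷ 1000 g/kg ≈ 0.2 kg
bread flour: 80 g × 7/8 ÷ 127 g/cup × 16 tbsp/cup ≈ 8.8 tbsp
granulated sugar: 120 g × 7/8 ÷ 28.35 g/oz ≈ 3.7 oz

honey: 669.4 g; rolled oats: 29.5 g; cocoa powder: 0.2 kg; bread flour: 8.8 tbsp; granulated sugar: 3.7 oz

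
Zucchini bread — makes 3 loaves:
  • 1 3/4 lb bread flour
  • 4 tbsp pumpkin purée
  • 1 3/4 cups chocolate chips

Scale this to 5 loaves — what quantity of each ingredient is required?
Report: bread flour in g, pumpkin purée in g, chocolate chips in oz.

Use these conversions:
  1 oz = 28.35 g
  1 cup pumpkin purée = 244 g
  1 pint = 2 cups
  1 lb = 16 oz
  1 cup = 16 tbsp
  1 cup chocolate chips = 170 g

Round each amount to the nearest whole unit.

bread flour: 1323 g; pumpkin purée: 102 g; chocolate chips: 17 oz

Scaling factor: 5/3.
bread flour: 1.75 lb × 5/3 × 16 oz/lb × 28.35 g/oz = 1323 g
pumpkin purée: 4 tbsp × 5/3 ÷ 16 tbsp/cup × 244 g/cup ≈ 102 g
chocolate chips: 1.75 cup × 5/3 × 170 g/cup ÷ 28.35 g/oz ≈ 17 oz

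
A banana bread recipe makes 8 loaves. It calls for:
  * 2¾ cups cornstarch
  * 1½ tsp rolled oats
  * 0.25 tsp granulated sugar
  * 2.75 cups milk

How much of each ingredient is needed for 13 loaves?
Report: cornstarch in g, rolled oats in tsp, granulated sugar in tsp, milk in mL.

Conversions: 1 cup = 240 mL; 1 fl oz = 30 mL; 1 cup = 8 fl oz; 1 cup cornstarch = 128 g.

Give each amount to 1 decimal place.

Scaling factor: 13/8 = 1.625.
cornstarch: 2.75 cup × 13/8 × 128 g/cup = 572.0 g
rolled oats: 1.5 tsp × 13/8 ≈ 2.4 tsp
granulated sugar: 0.25 tsp × 13/8 ≈ 0.4 tsp
milk: 2.75 cup × 13/8 × 240 mL/cup = 1072.5 mL

cornstarch: 572.0 g; rolled oats: 2.4 tsp; granulated sugar: 0.4 tsp; milk: 1072.5 mL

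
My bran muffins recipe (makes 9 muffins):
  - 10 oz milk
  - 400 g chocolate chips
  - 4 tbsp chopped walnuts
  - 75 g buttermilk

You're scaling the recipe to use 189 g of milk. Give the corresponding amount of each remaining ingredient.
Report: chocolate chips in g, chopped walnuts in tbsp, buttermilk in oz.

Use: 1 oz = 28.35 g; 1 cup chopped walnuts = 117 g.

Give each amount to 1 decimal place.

chocolate chips: 266.7 g; chopped walnuts: 2.7 tbsp; buttermilk: 1.8 oz

The original recipe has 283.5 g of milk, so the scaling factor is 189 ÷ 283.5 = 2/3.
chocolate chips: 400 g × 2/3 ≈ 266.7 g
chopped walnuts: 4 tbsp × 2/3 ≈ 2.7 tbsp
buttermilk: 75 g × 2/3 ÷ 28.35 g/oz ≈ 1.8 oz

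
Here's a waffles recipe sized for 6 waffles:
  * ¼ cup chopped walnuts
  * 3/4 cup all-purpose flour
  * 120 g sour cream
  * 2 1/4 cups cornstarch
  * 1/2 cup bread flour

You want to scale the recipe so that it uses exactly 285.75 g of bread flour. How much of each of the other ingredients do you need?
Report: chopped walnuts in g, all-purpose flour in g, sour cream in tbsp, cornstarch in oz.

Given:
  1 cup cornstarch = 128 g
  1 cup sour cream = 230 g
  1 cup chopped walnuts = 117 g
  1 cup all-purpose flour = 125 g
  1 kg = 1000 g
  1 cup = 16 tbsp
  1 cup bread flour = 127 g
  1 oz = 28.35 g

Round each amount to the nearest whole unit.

The original recipe has 63.5 g of bread flour, so the scaling factor is 285.75 ÷ 63.5 = 9/2 = 4.5.
chopped walnuts: 0.25 cup × 9/2 × 117 g/cup ≈ 132 g
all-purpose flour: 0.75 cup × 9/2 × 125 g/cup ≈ 422 g
sour cream: 120 g × 9/2 ÷ 230 g/cup × 16 tbsp/cup ≈ 38 tbsp
cornstarch: 2.25 cup × 9/2 × 128 g/cup ÷ 28.35 g/oz ≈ 46 oz

chopped walnuts: 132 g; all-purpose flour: 422 g; sour cream: 38 tbsp; cornstarch: 46 oz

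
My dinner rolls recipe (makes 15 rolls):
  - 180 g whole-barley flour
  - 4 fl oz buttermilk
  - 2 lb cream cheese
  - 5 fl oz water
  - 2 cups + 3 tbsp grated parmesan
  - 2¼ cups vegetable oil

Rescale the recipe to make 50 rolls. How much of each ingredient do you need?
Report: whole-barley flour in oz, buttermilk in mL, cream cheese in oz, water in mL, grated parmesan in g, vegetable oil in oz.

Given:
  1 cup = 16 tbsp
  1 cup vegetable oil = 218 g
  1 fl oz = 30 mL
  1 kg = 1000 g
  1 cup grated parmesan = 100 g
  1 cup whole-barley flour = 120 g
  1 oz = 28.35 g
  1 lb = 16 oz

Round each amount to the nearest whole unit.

whole-barley flour: 21 oz; buttermilk: 400 mL; cream cheese: 107 oz; water: 500 mL; grated parmesan: 729 g; vegetable oil: 58 oz

Scaling factor: 50/15 = 10/3.
whole-barley flour: 180 g × 10/3 ÷ 28.35 g/oz ≈ 21 oz
buttermilk: 4 fl oz × 10/3 × 30 mL/fl oz = 400 mL
cream cheese: 2 lb × 10/3 × 16 oz/lb ≈ 107 oz
water: 5 fl oz × 10/3 × 30 mL/fl oz = 500 mL
grated parmesan: (2 cup + 3 tbsp = 2.1875 cup) × 10/3 × 100 g/cup ≈ 729 g
vegetable oil: 2.25 cup × 10/3 × 218 g/cup ÷ 28.35 g/oz ≈ 58 oz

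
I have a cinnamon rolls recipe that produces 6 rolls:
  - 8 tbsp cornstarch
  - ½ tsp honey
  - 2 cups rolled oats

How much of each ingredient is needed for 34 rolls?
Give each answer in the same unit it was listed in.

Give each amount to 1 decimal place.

Scaling factor: 34/6 = 17/3.
cornstarch: 8 tbsp × 17/3 ≈ 45.3 tbsp
honey: 0.5 tsp × 17/3 ≈ 2.8 tsp
rolled oats: 2 cup × 17/3 ≈ 11.3 cup

cornstarch: 45.3 tbsp; honey: 2.8 tsp; rolled oats: 11.3 cup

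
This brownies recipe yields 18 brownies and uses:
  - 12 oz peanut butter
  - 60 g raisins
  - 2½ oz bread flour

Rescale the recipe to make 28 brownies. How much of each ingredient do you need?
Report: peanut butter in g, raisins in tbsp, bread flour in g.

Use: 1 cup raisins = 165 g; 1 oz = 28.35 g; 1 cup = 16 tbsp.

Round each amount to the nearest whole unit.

peanut butter: 529 g; raisins: 9 tbsp; bread flour: 110 g

Scaling factor: 28/18 = 14/9.
peanut butter: 12 oz × 14/9 × 28.35 g/oz ≈ 529 g
raisins: 60 g × 14/9 ÷ 165 g/cup × 16 tbsp/cup ≈ 9 tbsp
bread flour: 2.5 oz × 14/9 × 28.35 g/oz ≈ 110 g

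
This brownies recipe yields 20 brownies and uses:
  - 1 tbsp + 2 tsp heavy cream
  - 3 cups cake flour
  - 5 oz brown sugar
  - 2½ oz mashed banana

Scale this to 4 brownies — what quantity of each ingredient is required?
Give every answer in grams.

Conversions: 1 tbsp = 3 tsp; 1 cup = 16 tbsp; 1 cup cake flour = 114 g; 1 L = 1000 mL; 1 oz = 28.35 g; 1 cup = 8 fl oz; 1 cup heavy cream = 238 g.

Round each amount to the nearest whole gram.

heavy cream: 5 g; cake flour: 68 g; brown sugar: 28 g; mashed banana: 14 g

Scaling factor: 4/20 = 1/5 = 0.2.
heavy cream: (1 tbsp + 2 tsp = 5/3 tbsp) × 1/5 ÷ 16 tbsp/cup × 238 g/cup ≈ 5 g
cake flour: 3 cup × 1/5 × 114 g/cup ≈ 68 g
brown sugar: 5 oz × 1/5 × 28.35 g/oz ≈ 28 g
mashed banana: 2.5 oz × 1/5 × 28.35 g/oz ≈ 14 g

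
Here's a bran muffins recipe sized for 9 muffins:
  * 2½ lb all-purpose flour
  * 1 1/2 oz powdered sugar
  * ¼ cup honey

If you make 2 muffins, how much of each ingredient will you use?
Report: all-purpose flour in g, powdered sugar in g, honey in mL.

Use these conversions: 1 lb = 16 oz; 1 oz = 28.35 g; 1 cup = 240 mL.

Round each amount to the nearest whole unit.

all-purpose flour: 252 g; powdered sugar: 9 g; honey: 13 mL

Scaling factor: 2/9.
all-purpose flour: 2.5 lb × 2/9 × 16 oz/lb × 28.35 g/oz = 252 g
powdered sugar: 1.5 oz × 2/9 × 28.35 g/oz ≈ 9 g
honey: 0.25 cup × 2/9 × 240 mL/cup ≈ 13 mL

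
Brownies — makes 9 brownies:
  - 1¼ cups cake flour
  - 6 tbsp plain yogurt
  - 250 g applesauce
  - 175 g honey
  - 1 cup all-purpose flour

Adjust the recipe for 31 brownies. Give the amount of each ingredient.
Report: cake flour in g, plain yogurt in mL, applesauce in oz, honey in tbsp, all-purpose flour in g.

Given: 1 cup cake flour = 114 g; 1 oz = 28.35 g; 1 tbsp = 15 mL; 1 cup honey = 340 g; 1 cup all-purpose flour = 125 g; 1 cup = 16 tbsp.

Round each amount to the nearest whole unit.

Scaling factor: 31/9.
cake flour: 1.25 cup × 31/9 × 114 g/cup ≈ 491 g
plain yogurt: 6 tbsp × 31/9 × 15 mL/tbsp = 310 mL
applesauce: 250 g × 31/9 ÷ 28.35 g/oz ≈ 30 oz
honey: 175 g × 31/9 ÷ 340 g/cup × 16 tbsp/cup ≈ 28 tbsp
all-purpose flour: 1 cup × 31/9 × 125 g/cup ≈ 431 g

cake flour: 491 g; plain yogurt: 310 mL; applesauce: 30 oz; honey: 28 tbsp; all-purpose flour: 431 g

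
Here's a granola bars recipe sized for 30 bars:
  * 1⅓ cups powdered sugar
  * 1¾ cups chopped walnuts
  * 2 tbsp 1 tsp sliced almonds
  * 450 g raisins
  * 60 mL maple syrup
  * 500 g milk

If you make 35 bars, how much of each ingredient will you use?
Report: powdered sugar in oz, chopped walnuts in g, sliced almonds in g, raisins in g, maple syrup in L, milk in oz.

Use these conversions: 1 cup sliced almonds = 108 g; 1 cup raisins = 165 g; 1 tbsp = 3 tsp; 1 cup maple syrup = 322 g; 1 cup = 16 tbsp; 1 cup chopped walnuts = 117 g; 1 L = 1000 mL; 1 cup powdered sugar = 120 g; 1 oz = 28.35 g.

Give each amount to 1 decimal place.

powdered sugar: 6.6 oz; chopped walnuts: 238.9 g; sliced almonds: 18.4 g; raisins: 525.0 g; maple syrup: 0.1 L; milk: 20.6 oz

Scaling factor: 35/30 = 7/6.
powdered sugar: 4/3 cup × 7/6 × 120 g/cup ÷ 28.35 g/oz ≈ 6.6 oz
chopped walnuts: 1.75 cup × 7/6 × 117 g/cup ≈ 238.9 g
sliced almonds: (2 tbsp + 1 tsp = 7/3 tbsp) × 7/6 ÷ 16 tbsp/cup × 108 g/cup ≈ 18.4 g
raisins: 450 g × 7/6 = 525.0 g
maple syrup: 60 mL × 7/6 ÷ 1000 mL/L ≈ 0.1 L
milk: 500 g × 7/6 ÷ 28.35 g/oz ≈ 20.6 oz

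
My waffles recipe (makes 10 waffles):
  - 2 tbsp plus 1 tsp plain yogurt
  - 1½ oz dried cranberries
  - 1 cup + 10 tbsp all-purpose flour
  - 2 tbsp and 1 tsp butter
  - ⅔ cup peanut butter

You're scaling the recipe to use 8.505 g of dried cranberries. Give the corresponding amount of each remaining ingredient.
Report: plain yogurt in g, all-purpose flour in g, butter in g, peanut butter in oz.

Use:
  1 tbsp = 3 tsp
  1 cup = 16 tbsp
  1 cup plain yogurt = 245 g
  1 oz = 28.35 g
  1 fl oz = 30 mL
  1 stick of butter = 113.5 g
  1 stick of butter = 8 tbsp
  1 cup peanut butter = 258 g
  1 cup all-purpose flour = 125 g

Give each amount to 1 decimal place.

plain yogurt: 7.1 g; all-purpose flour: 40.6 g; butter: 6.6 g; peanut butter: 1.2 oz

The original recipe has 42.525 g of dried cranberries, so the scaling factor is 8.505 ÷ 42.525 = 1/5 = 0.2.
plain yogurt: (2 tbsp + 1 tsp = 7/3 tbsp) × 1/5 ÷ 16 tbsp/cup × 245 g/cup ≈ 7.1 g
all-purpose flour: (1 cup + 10 tbsp = 1.625 cup) × 1/5 × 125 g/cup ≈ 40.6 g
butter: (2 tbsp + 1 tsp = 7/3 tbsp) × 1/5 ÷ 8 tbsp/stick × 113.5 g/stick ≈ 6.6 g
peanut butter: 2/3 cup × 1/5 × 258 g/cup ÷ 28.35 g/oz ≈ 1.2 oz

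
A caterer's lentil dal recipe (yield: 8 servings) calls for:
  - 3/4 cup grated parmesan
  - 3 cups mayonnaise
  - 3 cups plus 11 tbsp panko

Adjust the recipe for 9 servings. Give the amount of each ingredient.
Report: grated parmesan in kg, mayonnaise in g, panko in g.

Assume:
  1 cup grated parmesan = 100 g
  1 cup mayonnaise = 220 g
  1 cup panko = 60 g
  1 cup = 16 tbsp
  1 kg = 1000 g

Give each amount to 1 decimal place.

Scaling factor: 9/8 = 1.125.
grated parmesan: 0.75 cup × 9/8 × 100 g/cup ÷ 1000 g/kg ≈ 0.1 kg
mayonnaise: 3 cup × 9/8 × 220 g/cup = 742.5 g
panko: (3 cup + 11 tbsp = 3.6875 cup) × 9/8 × 60 g/cup ≈ 248.9 g

grated parmesan: 0.1 kg; mayonnaise: 742.5 g; panko: 248.9 g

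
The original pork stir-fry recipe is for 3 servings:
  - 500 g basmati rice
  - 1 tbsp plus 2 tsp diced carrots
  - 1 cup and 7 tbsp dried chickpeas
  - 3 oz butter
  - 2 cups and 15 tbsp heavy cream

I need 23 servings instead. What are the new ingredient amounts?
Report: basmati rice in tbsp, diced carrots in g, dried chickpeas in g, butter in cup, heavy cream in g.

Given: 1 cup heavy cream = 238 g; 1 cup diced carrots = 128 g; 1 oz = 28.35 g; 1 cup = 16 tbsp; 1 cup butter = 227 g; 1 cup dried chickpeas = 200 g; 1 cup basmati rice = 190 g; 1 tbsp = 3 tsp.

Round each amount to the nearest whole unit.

Scaling factor: 23/3.
basmati rice: 500 g × 23/3 ÷ 190 g/cup × 16 tbsp/cup ≈ 323 tbsp
diced carrots: (1 tbsp + 2 tsp = 5/3 tbsp) × 23/3 ÷ 16 tbsp/cup × 128 g/cup ≈ 102 g
dried chickpeas: (1 cup + 7 tbsp = 1.4375 cup) × 23/3 × 200 g/cup ≈ 2204 g
butter: 3 oz × 23/3 × 28.35 g/oz ÷ 227 g/cup ≈ 3 cup
heavy cream: (2 cup + 15 tbsp = 2.9375 cup) × 23/3 × 238 g/cup ≈ 5360 g

basmati rice: 323 tbsp; diced carrots: 102 g; dried chickpeas: 2204 g; butter: 3 cup; heavy cream: 5360 g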